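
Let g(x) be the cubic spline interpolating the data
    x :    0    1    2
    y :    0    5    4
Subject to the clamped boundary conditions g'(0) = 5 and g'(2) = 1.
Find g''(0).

Put M_i = g'' at the i-th knot. Here h = (1, 1) and Δ = (5, -1), so the interior equations h_(i-1)·M_(i-1) + 2(h_(i-1)+h_i)·M_i + h_i·M_(i+1) = 6(Δ_i − Δ_(i-1)) read
  1·M_0 + 4·M_1 + 1·M_2 = 6(Δ_1 - Δ_0) = -36
Clamped end conditions give two more equations: 2h_0·M_0 + h_0·M_1 = 6(Δ_0 - g'(0)) = 0 and h_1·M_1 + 2h_1·M_2 = 6(g'(2) - Δ_1) = 12.
Hence M_0 = 7, M_1 = -14, M_2 = 13.

7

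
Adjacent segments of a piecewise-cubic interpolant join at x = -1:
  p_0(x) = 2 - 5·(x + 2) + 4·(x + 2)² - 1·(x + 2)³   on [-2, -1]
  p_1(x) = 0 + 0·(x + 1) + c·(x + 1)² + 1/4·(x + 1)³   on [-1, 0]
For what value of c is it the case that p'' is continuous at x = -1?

1

p_0''(x) = 8 - 6·(x + 2), so p_0''(-1) = 2. On the right, p_1''(-1) = 2c, so c = 1.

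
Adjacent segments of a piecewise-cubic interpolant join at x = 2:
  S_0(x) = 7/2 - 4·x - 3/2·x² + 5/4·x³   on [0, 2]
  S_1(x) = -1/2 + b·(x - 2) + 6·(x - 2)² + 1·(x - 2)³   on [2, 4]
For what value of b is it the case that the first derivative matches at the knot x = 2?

5

S_0'(x) = -4 - 3·x + 15/4·x², so S_0'(2) = 5. On the right, S_1'(2) = b, so b = 5.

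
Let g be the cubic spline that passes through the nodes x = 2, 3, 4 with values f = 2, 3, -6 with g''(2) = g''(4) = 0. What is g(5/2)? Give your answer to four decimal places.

Put σ_i = g'' at the i-th knot. Here h = (1, 1) and Δ = (1, -9), so the interior equations h_(i-1)·σ_(i-1) + 2(h_(i-1)+h_i)·σ_i + h_i·σ_(i+1) = 6(Δ_i − Δ_(i-1)) read
  1·σ_0 + 4·σ_1 + 1·σ_2 = 6(Δ_1 - Δ_0) = -60
Natural end conditions: σ_0 = σ_2 = 0.
Solving the tridiagonal system: σ_0 = 0, σ_1 = -15, σ_2 = 0.
On [2, 3], g(x) = 2 + 7/2·(x - 2) + 0·(x - 2)² - 5/2·(x - 2)³.
With (x - 2) = 1/2: g(5/2) = 55/16.

3.4375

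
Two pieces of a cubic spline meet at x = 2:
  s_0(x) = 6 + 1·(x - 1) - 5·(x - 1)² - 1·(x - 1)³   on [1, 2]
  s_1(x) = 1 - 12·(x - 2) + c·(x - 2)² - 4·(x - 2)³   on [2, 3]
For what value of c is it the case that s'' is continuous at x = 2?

s_0''(x) = -10 - 6·(x - 1), so s_0''(2) = -16. On the right, s_1''(2) = 2c, so c = -8.

-8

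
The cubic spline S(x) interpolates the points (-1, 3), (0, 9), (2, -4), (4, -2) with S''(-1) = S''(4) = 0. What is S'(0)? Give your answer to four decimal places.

With m_i denoting the second derivative at x_i, h_i = 1, 2, 2, and Δ_i = (y_(i+1) − y_i)/h_i = 6, -13/2, 1:
  1·m_0 + 6·m_1 + 2·m_2 = 6(Δ_1 - Δ_0) = -75
  2·m_1 + 8·m_2 + 2·m_3 = 6(Δ_2 - Δ_1) = 45
Natural end conditions: m_0 = m_3 = 0.
Hence m_0 = 0, m_1 = -345/22, m_2 = 105/11, m_3 = 0.
On [0, 2], S'(x) = b_1 + 2c_1·x + 3d_1·x² with b_1 = Δ_1 - h_1(2m_1 + m_2)/6 = 17/22, c_1 = m_1/2 = -345/44, d_1 = (m_2 - m_1)/(6h_1) = 185/88. So S'(0) = 17/22.

0.7727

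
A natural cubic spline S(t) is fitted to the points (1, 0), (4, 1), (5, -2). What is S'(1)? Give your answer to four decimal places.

1.5833

With m_i denoting the second derivative at x_i, h_i = 3, 1, and Δ_i = (y_(i+1) − y_i)/h_i = 1/3, -3:
  3·m_0 + 8·m_1 + 1·m_2 = 6(Δ_1 - Δ_0) = -20
Natural end conditions: m_0 = m_2 = 0.
Hence m_0 = 0, m_1 = -5/2, m_2 = 0.
On [1, 4], S'(t) = b_0 + 2c_0·(t - 1) + 3d_0·(t - 1)² with b_0 = Δ_0 - h_0(2m_0 + m_1)/6 = 19/12, c_0 = m_0/2 = 0, d_0 = (m_1 - m_0)/(6h_0) = -5/36. So S'(1) = 19/12.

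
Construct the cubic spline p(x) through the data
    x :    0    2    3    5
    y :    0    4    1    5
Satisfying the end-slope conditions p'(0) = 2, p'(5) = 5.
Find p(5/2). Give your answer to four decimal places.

Put M_i = p'' at the i-th knot. Here h = (2, 1, 2) and Δ = (2, -3, 2), so the interior equations h_(i-1)·M_(i-1) + 2(h_(i-1)+h_i)·M_i + h_i·M_(i+1) = 6(Δ_i − Δ_(i-1)) read
  2·M_0 + 6·M_1 + 1·M_2 = 6(Δ_1 - Δ_0) = -30
  1·M_1 + 6·M_2 + 2·M_3 = 6(Δ_2 - Δ_1) = 30
Clamped end conditions give two more equations: 2h_0·M_0 + h_0·M_1 = 6(Δ_0 - p'(0)) = 0 and h_2·M_2 + 2h_2·M_3 = 6(p'(5) - Δ_2) = 18.
Hence M_0 = 57/16, M_1 = -57/8, M_2 = 45/8, M_3 = 27/16.
On [2, 3], p(x) = 4 - 25/16·(x - 2) - 57/16·(x - 2)² + 17/8·(x - 2)³.
With (x - 2) = 1/2: p(5/2) = 83/32.

2.5938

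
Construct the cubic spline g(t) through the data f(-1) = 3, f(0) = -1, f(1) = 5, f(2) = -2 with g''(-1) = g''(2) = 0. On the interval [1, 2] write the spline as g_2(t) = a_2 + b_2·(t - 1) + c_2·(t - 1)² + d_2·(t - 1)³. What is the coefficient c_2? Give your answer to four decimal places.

-12.4000

Put M_i = g'' at the i-th knot. Here h = (1, 1, 1) and Δ = (-4, 6, -7), so the interior equations h_(i-1)·M_(i-1) + 2(h_(i-1)+h_i)·M_i + h_i·M_(i+1) = 6(Δ_i − Δ_(i-1)) read
  1·M_0 + 4·M_1 + 1·M_2 = 6(Δ_1 - Δ_0) = 60
  1·M_1 + 4·M_2 + 1·M_3 = 6(Δ_2 - Δ_1) = -78
Natural end conditions: M_0 = M_3 = 0.
Solving: M_0 = 0, M_1 = 106/5, M_2 = -124/5, M_3 = 0.
On [1, 2], with g_2(t) = a_2 + b_2·(t - 1) + c_2·(t - 1)² + d_2·(t - 1)³: c_2 = M_2/2 = -62/5, d_2 = (M_3 - M_2)/(6h_2) = 62/15, b_2 = Δ_2 - h_2(2M_2 + M_3)/6 = 19/15.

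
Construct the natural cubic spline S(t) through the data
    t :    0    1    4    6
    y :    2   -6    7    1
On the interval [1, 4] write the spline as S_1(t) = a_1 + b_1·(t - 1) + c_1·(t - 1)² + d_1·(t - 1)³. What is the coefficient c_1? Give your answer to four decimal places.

6.1408

Write M_i for S''(x_i). With h_i = 1, 3, 2 and divided differences Δ_i = -8, 13/3, -3, the continuity of S' gives the tridiagonal system
  1·M_0 + 8·M_1 + 3·M_2 = 6(Δ_1 - Δ_0) = 74
  3·M_1 + 10·M_2 + 2·M_3 = 6(Δ_2 - Δ_1) = -44
Natural end conditions: M_0 = M_3 = 0.
Forward elimination and back-substitution give M_0 = 0, M_1 = 872/71, M_2 = -574/71, M_3 = 0.
On [1, 4], with S_1(t) = a_1 + b_1·(t - 1) + c_1·(t - 1)² + d_1·(t - 1)³: c_1 = M_1/2 = 436/71, d_1 = (M_2 - M_1)/(6h_1) = -241/213, b_1 = Δ_1 - h_1(2M_1 + M_2)/6 = -832/213.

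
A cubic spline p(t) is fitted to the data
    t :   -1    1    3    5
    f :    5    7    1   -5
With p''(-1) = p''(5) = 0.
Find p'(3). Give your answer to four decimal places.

-3.5333

Put M_i = p'' at the i-th knot. Here h = (2, 2, 2) and Δ = (1, -3, -3), so the interior equations h_(i-1)·M_(i-1) + 2(h_(i-1)+h_i)·M_i + h_i·M_(i+1) = 6(Δ_i − Δ_(i-1)) read
  2·M_0 + 8·M_1 + 2·M_2 = 6(Δ_1 - Δ_0) = -24
  2·M_1 + 8·M_2 + 2·M_3 = 6(Δ_2 - Δ_1) = 0
Natural end conditions: M_0 = M_3 = 0.
Forward elimination and back-substitution give M_0 = 0, M_1 = -16/5, M_2 = 4/5, M_3 = 0.
On [3, 5], p'(t) = b_2 + 2c_2·(t - 3) + 3d_2·(t - 3)² with b_2 = Δ_2 - h_2(2M_2 + M_3)/6 = -53/15, c_2 = M_2/2 = 2/5, d_2 = (M_3 - M_2)/(6h_2) = -1/15. So p'(3) = -53/15.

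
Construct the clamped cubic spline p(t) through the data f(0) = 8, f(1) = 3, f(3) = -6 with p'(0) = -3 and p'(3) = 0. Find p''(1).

-1

Let M_i = p''(x_i). Step sizes h_i = 1, 2; slopes of the chords Δ_i = (y_(i+1) - y_i)/h_i = -5, -9/2.
  1·M_0 + 6·M_1 + 2·M_2 = 6(Δ_1 - Δ_0) = 3
Clamped end conditions give two more equations: 2h_0·M_0 + h_0·M_1 = 6(Δ_0 - p'(0)) = -12 and h_1·M_1 + 2h_1·M_2 = 6(p'(3) - Δ_1) = 27.
Forward elimination and back-substitution give M_0 = -11/2, M_1 = -1, M_2 = 29/4.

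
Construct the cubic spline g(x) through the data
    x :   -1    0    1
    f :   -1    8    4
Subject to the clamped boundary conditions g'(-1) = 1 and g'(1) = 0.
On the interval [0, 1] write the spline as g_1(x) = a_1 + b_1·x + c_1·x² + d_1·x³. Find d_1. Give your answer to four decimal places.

11.5000

Write m_i for g''(x_i). With h_i = 1, 1 and divided differences Δ_i = 9, -4, the continuity of g' gives the tridiagonal system
  1·m_0 + 4·m_1 + 1·m_2 = 6(Δ_1 - Δ_0) = -78
Clamped end conditions give two more equations: 2h_0·m_0 + h_0·m_1 = 6(Δ_0 - g'(-1)) = 48 and h_1·m_1 + 2h_1·m_2 = 6(g'(1) - Δ_1) = 24.
Forward elimination and back-substitution give m_0 = 43, m_1 = -38, m_2 = 31.
On [0, 1], with g_1(x) = a_1 + b_1·x + c_1·x² + d_1·x³: c_1 = m_1/2 = -19, d_1 = (m_2 - m_1)/(6h_1) = 23/2, b_1 = Δ_1 - h_1(2m_1 + m_2)/6 = 7/2.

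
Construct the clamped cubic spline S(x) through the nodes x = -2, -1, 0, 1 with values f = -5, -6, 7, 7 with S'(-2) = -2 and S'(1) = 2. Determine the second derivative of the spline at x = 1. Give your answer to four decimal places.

Write σ_i for S''(x_i). With h_i = 1, 1, 1 and divided differences Δ_i = -1, 13, 0, the continuity of S' gives the tridiagonal system
  1·σ_0 + 4·σ_1 + 1·σ_2 = 6(Δ_1 - Δ_0) = 84
  1·σ_1 + 4·σ_2 + 1·σ_3 = 6(Δ_2 - Δ_1) = -78
Clamped end conditions give two more equations: 2h_0·σ_0 + h_0·σ_1 = 6(Δ_0 - S'(-2)) = 6 and h_2·σ_2 + 2h_2·σ_3 = 6(S'(1) - Δ_2) = 12.
Forward elimination and back-substitution give σ_0 = -40/3, σ_1 = 98/3, σ_2 = -100/3, σ_3 = 68/3.

22.6667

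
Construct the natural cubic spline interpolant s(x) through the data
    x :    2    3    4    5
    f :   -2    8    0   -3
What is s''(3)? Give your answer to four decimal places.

-30.8000

Let σ_i = s''(x_i). Step sizes h_i = 1, 1, 1; slopes of the chords Δ_i = (y_(i+1) - y_i)/h_i = 10, -8, -3.
  1·σ_0 + 4·σ_1 + 1·σ_2 = 6(Δ_1 - Δ_0) = -108
  1·σ_1 + 4·σ_2 + 1·σ_3 = 6(Δ_2 - Δ_1) = 30
Natural end conditions: σ_0 = σ_3 = 0.
Solving the tridiagonal system: σ_0 = 0, σ_1 = -154/5, σ_2 = 76/5, σ_3 = 0.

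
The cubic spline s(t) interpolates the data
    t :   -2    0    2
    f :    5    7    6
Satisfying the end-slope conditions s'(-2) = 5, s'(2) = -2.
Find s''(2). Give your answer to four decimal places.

-2.8750

Write M_i for s''(x_i). With h_i = 2, 2 and divided differences Δ_i = 1, -1/2, the continuity of s' gives the tridiagonal system
  2·M_0 + 8·M_1 + 2·M_2 = 6(Δ_1 - Δ_0) = -9
Clamped end conditions give two more equations: 2h_0·M_0 + h_0·M_1 = 6(Δ_0 - s'(-2)) = -24 and h_1·M_1 + 2h_1·M_2 = 6(s'(2) - Δ_1) = -9.
Hence M_0 = -53/8, M_1 = 5/4, M_2 = -23/8.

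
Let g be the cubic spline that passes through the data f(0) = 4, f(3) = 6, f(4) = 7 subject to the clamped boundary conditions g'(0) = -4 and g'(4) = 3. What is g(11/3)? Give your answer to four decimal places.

Write M_i for g''(x_i). With h_i = 3, 1 and divided differences Δ_i = 2/3, 1, the continuity of g' gives the tridiagonal system
  3·M_0 + 8·M_1 + 1·M_2 = 6(Δ_1 - Δ_0) = 2
Clamped end conditions give two more equations: 2h_0·M_0 + h_0·M_1 = 6(Δ_0 - g'(0)) = 28 and h_1·M_1 + 2h_1·M_2 = 6(g'(4) - Δ_1) = 12.
Solving: M_0 = 37/6, M_1 = -3, M_2 = 15/2.
On [3, 4], g(t) = 6 + 3/4·(t - 3) - 3/2·(t - 3)² + 7/4·(t - 3)³.
With (t - 3) = 2/3: g(11/3) = 343/54.

6.3519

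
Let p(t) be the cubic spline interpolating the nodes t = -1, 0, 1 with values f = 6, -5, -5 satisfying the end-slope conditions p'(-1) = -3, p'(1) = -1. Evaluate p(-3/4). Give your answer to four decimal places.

Write m_i for p''(x_i). With h_i = 1, 1 and divided differences Δ_i = -11, 0, the continuity of p' gives the tridiagonal system
  1·m_0 + 4·m_1 + 1·m_2 = 6(Δ_1 - Δ_0) = 66
Clamped end conditions give two more equations: 2h_0·m_0 + h_0·m_1 = 6(Δ_0 - p'(-1)) = -48 and h_1·m_1 + 2h_1·m_2 = 6(p'(1) - Δ_1) = -6.
Solving: m_0 = -79/2, m_1 = 31, m_2 = -37/2.
On [-1, 0], p(t) = 6 - 3·(t + 1) - 79/4·(t + 1)² + 47/4·(t + 1)³.
With (t + 1) = 1/4: p(-3/4) = 1075/256.

4.1992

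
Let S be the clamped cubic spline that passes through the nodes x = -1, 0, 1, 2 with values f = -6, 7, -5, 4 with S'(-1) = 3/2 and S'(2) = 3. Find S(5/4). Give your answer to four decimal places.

With M_i denoting the second derivative at x_i, h_i = 1, 1, 1, and Δ_i = (y_(i+1) − y_i)/h_i = 13, -12, 9:
  1·M_0 + 4·M_1 + 1·M_2 = 6(Δ_1 - Δ_0) = -150
  1·M_1 + 4·M_2 + 1·M_3 = 6(Δ_2 - Δ_1) = 126
Clamped end conditions give two more equations: 2h_0·M_0 + h_0·M_1 = 6(Δ_0 - S'(-1)) = 69 and h_2·M_2 + 2h_2·M_3 = 6(S'(2) - Δ_2) = -36.
Hence M_0 = 348/5, M_1 = -351/5, M_2 = 306/5, M_3 = -243/5.
On [1, 2], S(x) = -5 - 33/10·(x - 1) + 153/5·(x - 1)² - 183/10·(x - 1)³.
With (x - 1) = 1/4: S(5/4) = -2687/640.

-4.1984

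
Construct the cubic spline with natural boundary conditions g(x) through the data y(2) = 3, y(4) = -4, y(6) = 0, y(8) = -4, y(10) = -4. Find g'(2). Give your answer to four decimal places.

With σ_i denoting the second derivative at x_i, h_i = 2, 2, 2, 2, and Δ_i = (y_(i+1) − y_i)/h_i = -7/2, 2, -2, 0:
  2·σ_0 + 8·σ_1 + 2·σ_2 = 6(Δ_1 - Δ_0) = 33
  2·σ_1 + 8·σ_2 + 2·σ_3 = 6(Δ_2 - Δ_1) = -24
  2·σ_2 + 8·σ_3 + 2·σ_4 = 6(Δ_3 - Δ_2) = 12
Natural end conditions: σ_0 = σ_4 = 0.
Solving the tridiagonal system: σ_0 = 0, σ_1 = 603/112, σ_2 = -141/28, σ_3 = 309/112, σ_4 = 0.
On [2, 4], g'(x) = b_0 + 2c_0·(x - 2) + 3d_0·(x - 2)² with b_0 = Δ_0 - h_0(2σ_0 + σ_1)/6 = -593/112, c_0 = σ_0/2 = 0, d_0 = (σ_1 - σ_0)/(6h_0) = 201/448. So g'(2) = -593/112.

-5.2946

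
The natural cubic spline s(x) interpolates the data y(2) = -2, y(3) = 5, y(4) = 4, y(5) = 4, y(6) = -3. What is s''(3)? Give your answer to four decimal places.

Put M_i = s'' at the i-th knot. Here h = (1, 1, 1, 1) and Δ = (7, -1, 0, -7), so the interior equations h_(i-1)·M_(i-1) + 2(h_(i-1)+h_i)·M_i + h_i·M_(i+1) = 6(Δ_i − Δ_(i-1)) read
  1·M_0 + 4·M_1 + 1·M_2 = 6(Δ_1 - Δ_0) = -48
  1·M_1 + 4·M_2 + 1·M_3 = 6(Δ_2 - Δ_1) = 6
  1·M_2 + 4·M_3 + 1·M_4 = 6(Δ_3 - Δ_2) = -42
Natural end conditions: M_0 = M_4 = 0.
Solving: M_0 = 0, M_1 = -393/28, M_2 = 57/7, M_3 = -351/28, M_4 = 0.

-14.0357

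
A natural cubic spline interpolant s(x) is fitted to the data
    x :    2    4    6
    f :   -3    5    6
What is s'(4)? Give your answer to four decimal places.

With m_i denoting the second derivative at x_i, h_i = 2, 2, and Δ_i = (y_(i+1) − y_i)/h_i = 4, 1/2:
  2·m_0 + 8·m_1 + 2·m_2 = 6(Δ_1 - Δ_0) = -21
Natural end conditions: m_0 = m_2 = 0.
Solving: m_0 = 0, m_1 = -21/8, m_2 = 0.
On [4, 6], s'(x) = b_1 + 2c_1·(x - 4) + 3d_1·(x - 4)² with b_1 = Δ_1 - h_1(2m_1 + m_2)/6 = 9/4, c_1 = m_1/2 = -21/16, d_1 = (m_2 - m_1)/(6h_1) = 7/32. So s'(4) = 9/4.

2.2500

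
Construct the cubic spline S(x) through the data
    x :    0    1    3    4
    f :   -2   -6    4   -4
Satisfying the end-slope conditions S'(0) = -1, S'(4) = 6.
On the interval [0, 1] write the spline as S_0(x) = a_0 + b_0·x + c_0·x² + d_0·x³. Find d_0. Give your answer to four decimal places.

7.0857

Let M_i = S''(x_i). Step sizes h_i = 1, 2, 1; slopes of the chords Δ_i = (y_(i+1) - y_i)/h_i = -4, 5, -8.
  1·M_0 + 6·M_1 + 2·M_2 = 6(Δ_1 - Δ_0) = 54
  2·M_1 + 6·M_2 + 1·M_3 = 6(Δ_2 - Δ_1) = -78
Clamped end conditions give two more equations: 2h_0·M_0 + h_0·M_1 = 6(Δ_0 - S'(0)) = -18 and h_2·M_2 + 2h_2·M_3 = 6(S'(4) - Δ_2) = 84.
Forward elimination and back-substitution give M_0 = -706/35, M_1 = 782/35, M_2 = -1048/35, M_3 = 1994/35.
On [0, 1], with S_0(x) = a_0 + b_0·x + c_0·x² + d_0·x³: c_0 = M_0/2 = -353/35, d_0 = (M_1 - M_0)/(6h_0) = 248/35, b_0 = Δ_0 - h_0(2M_0 + M_1)/6 = -1.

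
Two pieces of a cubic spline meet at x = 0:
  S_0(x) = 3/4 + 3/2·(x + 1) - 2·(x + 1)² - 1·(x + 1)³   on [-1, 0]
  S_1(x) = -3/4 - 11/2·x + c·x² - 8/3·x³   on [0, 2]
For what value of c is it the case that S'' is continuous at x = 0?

-5

S_0''(x) = -4 - 6·(x + 1), so S_0''(0) = -10. On the right, S_1''(0) = 2c, so c = -5.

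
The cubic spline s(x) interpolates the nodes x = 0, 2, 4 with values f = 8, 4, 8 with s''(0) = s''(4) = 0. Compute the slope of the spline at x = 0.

Let m_i = s''(x_i). Step sizes h_i = 2, 2; slopes of the chords Δ_i = (y_(i+1) - y_i)/h_i = -2, 2.
  2·m_0 + 8·m_1 + 2·m_2 = 6(Δ_1 - Δ_0) = 24
Natural end conditions: m_0 = m_2 = 0.
Solving the tridiagonal system: m_0 = 0, m_1 = 3, m_2 = 0.
On [0, 2], s'(x) = b_0 + 2c_0·x + 3d_0·x² with b_0 = Δ_0 - h_0(2m_0 + m_1)/6 = -3, c_0 = m_0/2 = 0, d_0 = (m_1 - m_0)/(6h_0) = 1/4. So s'(0) = -3.

-3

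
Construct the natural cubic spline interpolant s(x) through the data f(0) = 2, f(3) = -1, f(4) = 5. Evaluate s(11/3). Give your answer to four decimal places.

Put M_i = s'' at the i-th knot. Here h = (3, 1) and Δ = (-1, 6), so the interior equations h_(i-1)·M_(i-1) + 2(h_(i-1)+h_i)·M_i + h_i·M_(i+1) = 6(Δ_i − Δ_(i-1)) read
  3·M_0 + 8·M_1 + 1·M_2 = 6(Δ_1 - Δ_0) = 42
Natural end conditions: M_0 = M_2 = 0.
Solving: M_0 = 0, M_1 = 21/4, M_2 = 0.
On [3, 4], s(x) = -1 + 17/4·(x - 3) + 21/8·(x - 3)² - 7/8·(x - 3)³.
With (x - 3) = 2/3: s(11/3) = 74/27.

2.7407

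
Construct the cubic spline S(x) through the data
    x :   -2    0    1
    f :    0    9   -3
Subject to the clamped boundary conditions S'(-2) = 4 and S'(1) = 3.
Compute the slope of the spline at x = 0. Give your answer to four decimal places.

-11.4167

Put M_i = S'' at the i-th knot. Here h = (2, 1) and Δ = (9/2, -12), so the interior equations h_(i-1)·M_(i-1) + 2(h_(i-1)+h_i)·M_i + h_i·M_(i+1) = 6(Δ_i − Δ_(i-1)) read
  2·M_0 + 6·M_1 + 1·M_2 = 6(Δ_1 - Δ_0) = -99
Clamped end conditions give two more equations: 2h_0·M_0 + h_0·M_1 = 6(Δ_0 - S'(-2)) = 3 and h_1·M_1 + 2h_1·M_2 = 6(S'(1) - Δ_1) = 90.
Solving: M_0 = 203/12, M_1 = -97/3, M_2 = 367/6.
On [0, 1], S'(x) = b_1 + 2c_1·x + 3d_1·x² with b_1 = Δ_1 - h_1(2M_1 + M_2)/6 = -137/12, c_1 = M_1/2 = -97/6, d_1 = (M_2 - M_1)/(6h_1) = 187/12. So S'(0) = -137/12.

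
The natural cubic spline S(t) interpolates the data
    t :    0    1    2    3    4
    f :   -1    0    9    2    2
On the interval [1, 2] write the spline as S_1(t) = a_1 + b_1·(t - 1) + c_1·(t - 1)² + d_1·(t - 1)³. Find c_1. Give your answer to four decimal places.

Write m_i for S''(x_i). With h_i = 1, 1, 1, 1 and divided differences Δ_i = 1, 9, -7, 0, the continuity of S' gives the tridiagonal system
  1·m_0 + 4·m_1 + 1·m_2 = 6(Δ_1 - Δ_0) = 48
  1·m_1 + 4·m_2 + 1·m_3 = 6(Δ_2 - Δ_1) = -96
  1·m_2 + 4·m_3 + 1·m_4 = 6(Δ_3 - Δ_2) = 42
Natural end conditions: m_0 = m_4 = 0.
Solving the tridiagonal system: m_0 = 0, m_1 = 573/28, m_2 = -237/7, m_3 = 531/28, m_4 = 0.
On [1, 2], with S_1(t) = a_1 + b_1·(t - 1) + c_1·(t - 1)² + d_1·(t - 1)³: c_1 = m_1/2 = 573/56, d_1 = (m_2 - m_1)/(6h_1) = -507/56, b_1 = Δ_1 - h_1(2m_1 + m_2)/6 = 219/28.

10.2321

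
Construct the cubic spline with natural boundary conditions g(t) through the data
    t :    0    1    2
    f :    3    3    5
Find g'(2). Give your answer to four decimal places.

Put σ_i = g'' at the i-th knot. Here h = (1, 1) and Δ = (0, 2), so the interior equations h_(i-1)·σ_(i-1) + 2(h_(i-1)+h_i)·σ_i + h_i·σ_(i+1) = 6(Δ_i − Δ_(i-1)) read
  1·σ_0 + 4·σ_1 + 1·σ_2 = 6(Δ_1 - Δ_0) = 12
Natural end conditions: σ_0 = σ_2 = 0.
Solving the tridiagonal system: σ_0 = 0, σ_1 = 3, σ_2 = 0.
On [1, 2], g'(t) = b_1 + 2c_1·(t - 1) + 3d_1·(t - 1)² with b_1 = Δ_1 - h_1(2σ_1 + σ_2)/6 = 1, c_1 = σ_1/2 = 3/2, d_1 = (σ_2 - σ_1)/(6h_1) = -1/2. So g'(2) = 5/2.

2.5000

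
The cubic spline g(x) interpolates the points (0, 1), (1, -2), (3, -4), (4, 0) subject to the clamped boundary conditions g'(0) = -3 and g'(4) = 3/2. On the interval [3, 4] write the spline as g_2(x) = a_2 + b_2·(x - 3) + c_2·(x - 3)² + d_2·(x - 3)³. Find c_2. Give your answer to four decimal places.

3.4714

With M_i denoting the second derivative at x_i, h_i = 1, 2, 1, and Δ_i = (y_(i+1) − y_i)/h_i = -3, -1, 4:
  1·M_0 + 6·M_1 + 2·M_2 = 6(Δ_1 - Δ_0) = 12
  2·M_1 + 6·M_2 + 1·M_3 = 6(Δ_2 - Δ_1) = 30
Clamped end conditions give two more equations: 2h_0·M_0 + h_0·M_1 = 6(Δ_0 - g'(0)) = 0 and h_2·M_2 + 2h_2·M_3 = 6(g'(4) - Δ_2) = -15.
Forward elimination and back-substitution give M_0 = 6/35, M_1 = -12/35, M_2 = 243/35, M_3 = -384/35.
On [3, 4], with g_2(x) = a_2 + b_2·(x - 3) + c_2·(x - 3)² + d_2·(x - 3)³: c_2 = M_2/2 = 243/70, d_2 = (M_3 - M_2)/(6h_2) = -209/70, b_2 = Δ_2 - h_2(2M_2 + M_3)/6 = 123/35.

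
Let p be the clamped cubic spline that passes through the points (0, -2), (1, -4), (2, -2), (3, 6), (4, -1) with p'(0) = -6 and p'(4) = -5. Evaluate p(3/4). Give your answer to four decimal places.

-3.9135

Put M_i = p'' at the i-th knot. Here h = (1, 1, 1, 1) and Δ = (-2, 2, 8, -7), so the interior equations h_(i-1)·M_(i-1) + 2(h_(i-1)+h_i)·M_i + h_i·M_(i+1) = 6(Δ_i − Δ_(i-1)) read
  1·M_0 + 4·M_1 + 1·M_2 = 6(Δ_1 - Δ_0) = 24
  1·M_1 + 4·M_2 + 1·M_3 = 6(Δ_2 - Δ_1) = 36
  1·M_2 + 4·M_3 + 1·M_4 = 6(Δ_3 - Δ_2) = -90
Clamped end conditions give two more equations: 2h_0·M_0 + h_0·M_1 = 6(Δ_0 - p'(0)) = 24 and h_3·M_3 + 2h_3·M_4 = 6(p'(4) - Δ_3) = 12.
Hence M_0 = 179/14, M_1 = -11/7, M_2 = 35/2, M_3 = -227/7, M_4 = 311/14.
On [0, 1], p(t) = -2 - 6·t + 179/28·t² - 67/28·t³.
With t = 3/4: p(3/4) = -7013/1792.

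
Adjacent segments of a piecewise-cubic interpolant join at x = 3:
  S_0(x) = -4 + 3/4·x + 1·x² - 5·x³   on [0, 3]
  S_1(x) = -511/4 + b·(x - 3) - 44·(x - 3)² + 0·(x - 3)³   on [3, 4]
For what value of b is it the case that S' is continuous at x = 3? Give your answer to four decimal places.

-128.2500

S_0'(x) = 3/4 + 2·x - 15·x², so S_0'(3) = -513/4. On the right, S_1'(3) = b, so b = -513/4.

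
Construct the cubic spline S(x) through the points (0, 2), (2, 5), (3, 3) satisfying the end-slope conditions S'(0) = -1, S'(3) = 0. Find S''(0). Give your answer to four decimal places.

With M_i denoting the second derivative at x_i, h_i = 2, 1, and Δ_i = (y_(i+1) − y_i)/h_i = 3/2, -2:
  2·M_0 + 6·M_1 + 1·M_2 = 6(Δ_1 - Δ_0) = -21
Clamped end conditions give two more equations: 2h_0·M_0 + h_0·M_1 = 6(Δ_0 - S'(0)) = 15 and h_1·M_1 + 2h_1·M_2 = 6(S'(3) - Δ_1) = 12.
Solving: M_0 = 91/12, M_1 = -23/3, M_2 = 59/6.

7.5833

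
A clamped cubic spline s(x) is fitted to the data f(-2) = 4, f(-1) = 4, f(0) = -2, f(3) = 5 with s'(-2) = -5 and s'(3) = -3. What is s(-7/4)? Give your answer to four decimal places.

3.3939

Write m_i for s''(x_i). With h_i = 1, 1, 3 and divided differences Δ_i = 0, -6, 7/3, the continuity of s' gives the tridiagonal system
  1·m_0 + 4·m_1 + 1·m_2 = 6(Δ_1 - Δ_0) = -36
  1·m_1 + 8·m_2 + 3·m_3 = 6(Δ_2 - Δ_1) = 50
Clamped end conditions give two more equations: 2h_0·m_0 + h_0·m_1 = 6(Δ_0 - s'(-2)) = 30 and h_2·m_2 + 2h_2·m_3 = 6(s'(3) - Δ_2) = -32.
Solving: m_0 = 700/29, m_1 = -530/29, m_2 = 376/29, m_3 = -1028/87.
On [-2, -1], s(x) = 4 - 5·(x + 2) + 350/29·(x + 2)² - 205/29·(x + 2)³.
With (x + 2) = 1/4: s(-7/4) = 6299/1856.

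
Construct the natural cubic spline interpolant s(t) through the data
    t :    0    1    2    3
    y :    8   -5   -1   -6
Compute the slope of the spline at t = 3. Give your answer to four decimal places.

-8.5333

Let M_i = s''(x_i). Step sizes h_i = 1, 1, 1; slopes of the chords Δ_i = (y_(i+1) - y_i)/h_i = -13, 4, -5.
  1·M_0 + 4·M_1 + 1·M_2 = 6(Δ_1 - Δ_0) = 102
  1·M_1 + 4·M_2 + 1·M_3 = 6(Δ_2 - Δ_1) = -54
Natural end conditions: M_0 = M_3 = 0.
Solving: M_0 = 0, M_1 = 154/5, M_2 = -106/5, M_3 = 0.
On [2, 3], s'(t) = b_2 + 2c_2·(t - 2) + 3d_2·(t - 2)² with b_2 = Δ_2 - h_2(2M_2 + M_3)/6 = 31/15, c_2 = M_2/2 = -53/5, d_2 = (M_3 - M_2)/(6h_2) = 53/15. So s'(3) = -128/15.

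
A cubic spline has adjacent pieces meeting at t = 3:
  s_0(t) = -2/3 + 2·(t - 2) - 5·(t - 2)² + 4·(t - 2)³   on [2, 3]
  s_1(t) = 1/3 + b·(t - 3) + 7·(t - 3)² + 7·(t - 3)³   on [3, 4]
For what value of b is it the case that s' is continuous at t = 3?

4

s_0'(t) = 2 - 10·(t - 2) + 12·(t - 2)², so s_0'(3) = 4. On the right, s_1'(3) = b, so b = 4.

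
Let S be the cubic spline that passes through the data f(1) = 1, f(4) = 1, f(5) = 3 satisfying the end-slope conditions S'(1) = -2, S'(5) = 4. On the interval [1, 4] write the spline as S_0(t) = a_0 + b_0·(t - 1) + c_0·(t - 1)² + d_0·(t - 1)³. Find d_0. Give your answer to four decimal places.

-0.1111

Let σ_i = S''(x_i). Step sizes h_i = 3, 1; slopes of the chords Δ_i = (y_(i+1) - y_i)/h_i = 0, 2.
  3·σ_0 + 8·σ_1 + 1·σ_2 = 6(Δ_1 - Δ_0) = 12
Clamped end conditions give two more equations: 2h_0·σ_0 + h_0·σ_1 = 6(Δ_0 - S'(1)) = 12 and h_1·σ_1 + 2h_1·σ_2 = 6(S'(5) - Δ_1) = 12.
Solving the tridiagonal system: σ_0 = 2, σ_1 = 0, σ_2 = 6.
On [1, 4], with S_0(t) = a_0 + b_0·(t - 1) + c_0·(t - 1)² + d_0·(t - 1)³: c_0 = σ_0/2 = 1, d_0 = (σ_1 - σ_0)/(6h_0) = -1/9, b_0 = Δ_0 - h_0(2σ_0 + σ_1)/6 = -2.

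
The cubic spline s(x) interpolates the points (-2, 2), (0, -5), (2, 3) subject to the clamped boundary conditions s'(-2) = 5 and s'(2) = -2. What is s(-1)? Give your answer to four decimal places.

-0.1563

Let σ_i = s''(x_i). Step sizes h_i = 2, 2; slopes of the chords Δ_i = (y_(i+1) - y_i)/h_i = -7/2, 4.
  2·σ_0 + 8·σ_1 + 2·σ_2 = 6(Δ_1 - Δ_0) = 45
Clamped end conditions give two more equations: 2h_0·σ_0 + h_0·σ_1 = 6(Δ_0 - s'(-2)) = -51 and h_1·σ_1 + 2h_1·σ_2 = 6(s'(2) - Δ_1) = -36.
Forward elimination and back-substitution give σ_0 = -161/8, σ_1 = 59/4, σ_2 = -131/8.
On [-2, 0], s(x) = 2 + 5·(x + 2) - 161/16·(x + 2)² + 93/32·(x + 2)³.
With (x + 2) = 1: s(-1) = -5/32.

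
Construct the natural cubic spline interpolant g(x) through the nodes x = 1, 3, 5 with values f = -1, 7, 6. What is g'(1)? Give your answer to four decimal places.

5.1250

Put m_i = g'' at the i-th knot. Here h = (2, 2) and Δ = (4, -1/2), so the interior equations h_(i-1)·m_(i-1) + 2(h_(i-1)+h_i)·m_i + h_i·m_(i+1) = 6(Δ_i − Δ_(i-1)) read
  2·m_0 + 8·m_1 + 2·m_2 = 6(Δ_1 - Δ_0) = -27
Natural end conditions: m_0 = m_2 = 0.
Solving the tridiagonal system: m_0 = 0, m_1 = -27/8, m_2 = 0.
On [1, 3], g'(x) = b_0 + 2c_0·(x - 1) + 3d_0·(x - 1)² with b_0 = Δ_0 - h_0(2m_0 + m_1)/6 = 41/8, c_0 = m_0/2 = 0, d_0 = (m_1 - m_0)/(6h_0) = -9/32. So g'(1) = 41/8.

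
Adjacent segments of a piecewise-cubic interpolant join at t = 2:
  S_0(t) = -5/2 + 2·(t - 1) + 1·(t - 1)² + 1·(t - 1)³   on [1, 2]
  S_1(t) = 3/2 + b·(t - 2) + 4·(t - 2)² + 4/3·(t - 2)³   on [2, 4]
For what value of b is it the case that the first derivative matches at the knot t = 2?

S_0'(t) = 2 + 2·(t - 1) + 3·(t - 1)², so S_0'(2) = 7. On the right, S_1'(2) = b, so b = 7.

7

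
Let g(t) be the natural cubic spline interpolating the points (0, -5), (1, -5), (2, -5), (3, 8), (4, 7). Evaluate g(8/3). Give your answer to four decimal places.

With M_i denoting the second derivative at x_i, h_i = 1, 1, 1, 1, and Δ_i = (y_(i+1) − y_i)/h_i = 0, 0, 13, -1:
  1·M_0 + 4·M_1 + 1·M_2 = 6(Δ_1 - Δ_0) = 0
  1·M_1 + 4·M_2 + 1·M_3 = 6(Δ_2 - Δ_1) = 78
  1·M_2 + 4·M_3 + 1·M_4 = 6(Δ_3 - Δ_2) = -84
Natural end conditions: M_0 = M_4 = 0.
Solving: M_0 = 0, M_1 = -99/14, M_2 = 198/7, M_3 = -393/14, M_4 = 0.
On [2, 3], g(t) = -5 + 33/4·(t - 2) + 99/7·(t - 2)² - 263/28·(t - 2)³.
With (t - 2) = 2/3: g(8/3) = 1513/378.

4.0026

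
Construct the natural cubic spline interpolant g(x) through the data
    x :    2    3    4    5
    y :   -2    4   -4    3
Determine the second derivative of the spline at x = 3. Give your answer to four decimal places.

-28.4000

Let σ_i = g''(x_i). Step sizes h_i = 1, 1, 1; slopes of the chords Δ_i = (y_(i+1) - y_i)/h_i = 6, -8, 7.
  1·σ_0 + 4·σ_1 + 1·σ_2 = 6(Δ_1 - Δ_0) = -84
  1·σ_1 + 4·σ_2 + 1·σ_3 = 6(Δ_2 - Δ_1) = 90
Natural end conditions: σ_0 = σ_3 = 0.
Solving: σ_0 = 0, σ_1 = -142/5, σ_2 = 148/5, σ_3 = 0.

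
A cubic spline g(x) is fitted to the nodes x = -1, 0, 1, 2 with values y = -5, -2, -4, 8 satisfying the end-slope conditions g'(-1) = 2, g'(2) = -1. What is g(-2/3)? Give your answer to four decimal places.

Write M_i for g''(x_i). With h_i = 1, 1, 1 and divided differences Δ_i = 3, -2, 12, the continuity of g' gives the tridiagonal system
  1·M_0 + 4·M_1 + 1·M_2 = 6(Δ_1 - Δ_0) = -30
  1·M_1 + 4·M_2 + 1·M_3 = 6(Δ_2 - Δ_1) = 84
Clamped end conditions give two more equations: 2h_0·M_0 + h_0·M_1 = 6(Δ_0 - g'(-1)) = 6 and h_2·M_2 + 2h_2·M_3 = 6(g'(2) - Δ_2) = -78.
Solving: M_0 = 68/5, M_1 = -106/5, M_2 = 206/5, M_3 = -298/5.
On [-1, 0], g(x) = -5 + 2·(x + 1) + 34/5·(x + 1)² - 29/5·(x + 1)³.
With (x + 1) = 1/3: g(-2/3) = -512/135.

-3.7926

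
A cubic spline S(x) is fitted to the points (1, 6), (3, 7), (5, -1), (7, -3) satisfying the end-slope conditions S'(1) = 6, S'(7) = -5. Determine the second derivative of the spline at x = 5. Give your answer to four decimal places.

Let M_i = S''(x_i). Step sizes h_i = 2, 2, 2; slopes of the chords Δ_i = (y_(i+1) - y_i)/h_i = 1/2, -4, -1.
  2·M_0 + 8·M_1 + 2·M_2 = 6(Δ_1 - Δ_0) = -27
  2·M_1 + 8·M_2 + 2·M_3 = 6(Δ_2 - Δ_1) = 18
Clamped end conditions give two more equations: 2h_0·M_0 + h_0·M_1 = 6(Δ_0 - S'(1)) = -33 and h_2·M_2 + 2h_2·M_3 = 6(S'(7) - Δ_2) = -24.
Solving: M_0 = -203/30, M_1 = -89/30, M_2 = 77/15, M_3 = -257/30.

5.1333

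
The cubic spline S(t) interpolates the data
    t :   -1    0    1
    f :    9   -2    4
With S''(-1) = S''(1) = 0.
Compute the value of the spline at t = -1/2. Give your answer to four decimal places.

Let m_i = S''(x_i). Step sizes h_i = 1, 1; slopes of the chords Δ_i = (y_(i+1) - y_i)/h_i = -11, 6.
  1·m_0 + 4·m_1 + 1·m_2 = 6(Δ_1 - Δ_0) = 102
Natural end conditions: m_0 = m_2 = 0.
Hence m_0 = 0, m_1 = 51/2, m_2 = 0.
On [-1, 0], S(t) = 9 - 61/4·(t + 1) + 0·(t + 1)² + 17/4·(t + 1)³.
With (t + 1) = 1/2: S(-1/2) = 61/32.

1.9063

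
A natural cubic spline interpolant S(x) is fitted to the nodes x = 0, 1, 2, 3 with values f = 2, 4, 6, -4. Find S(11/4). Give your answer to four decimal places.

-0.7500

Put M_i = S'' at the i-th knot. Here h = (1, 1, 1) and Δ = (2, 2, -10), so the interior equations h_(i-1)·M_(i-1) + 2(h_(i-1)+h_i)·M_i + h_i·M_(i+1) = 6(Δ_i − Δ_(i-1)) read
  1·M_0 + 4·M_1 + 1·M_2 = 6(Δ_1 - Δ_0) = 0
  1·M_1 + 4·M_2 + 1·M_3 = 6(Δ_2 - Δ_1) = -72
Natural end conditions: M_0 = M_3 = 0.
Hence M_0 = 0, M_1 = 24/5, M_2 = -96/5, M_3 = 0.
On [2, 3], S(x) = 6 - 18/5·(x - 2) - 48/5·(x - 2)² + 16/5·(x - 2)³.
With (x - 2) = 3/4: S(11/4) = -3/4.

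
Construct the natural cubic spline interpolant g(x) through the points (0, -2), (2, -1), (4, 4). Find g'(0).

Put m_i = g'' at the i-th knot. Here h = (2, 2) and Δ = (1/2, 5/2), so the interior equations h_(i-1)·m_(i-1) + 2(h_(i-1)+h_i)·m_i + h_i·m_(i+1) = 6(Δ_i − Δ_(i-1)) read
  2·m_0 + 8·m_1 + 2·m_2 = 6(Δ_1 - Δ_0) = 12
Natural end conditions: m_0 = m_2 = 0.
Hence m_0 = 0, m_1 = 3/2, m_2 = 0.
On [0, 2], g'(x) = b_0 + 2c_0·x + 3d_0·x² with b_0 = Δ_0 - h_0(2m_0 + m_1)/6 = 0, c_0 = m_0/2 = 0, d_0 = (m_1 - m_0)/(6h_0) = 1/8. So g'(0) = 0.

0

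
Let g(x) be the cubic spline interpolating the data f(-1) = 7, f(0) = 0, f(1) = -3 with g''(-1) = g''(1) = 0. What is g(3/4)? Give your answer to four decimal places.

-2.4844

Let m_i = g''(x_i). Step sizes h_i = 1, 1; slopes of the chords Δ_i = (y_(i+1) - y_i)/h_i = -7, -3.
  1·m_0 + 4·m_1 + 1·m_2 = 6(Δ_1 - Δ_0) = 24
Natural end conditions: m_0 = m_2 = 0.
Solving the tridiagonal system: m_0 = 0, m_1 = 6, m_2 = 0.
On [0, 1], g(x) = 0 - 5·x + 3·x² - 1·x³.
With x = 3/4: g(3/4) = -159/64.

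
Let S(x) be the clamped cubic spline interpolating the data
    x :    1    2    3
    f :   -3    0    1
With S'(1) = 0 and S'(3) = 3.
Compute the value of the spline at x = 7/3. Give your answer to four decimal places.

0.3704

Put m_i = S'' at the i-th knot. Here h = (1, 1) and Δ = (3, 1), so the interior equations h_(i-1)·m_(i-1) + 2(h_(i-1)+h_i)·m_i + h_i·m_(i+1) = 6(Δ_i − Δ_(i-1)) read
  1·m_0 + 4·m_1 + 1·m_2 = 6(Δ_1 - Δ_0) = -12
Clamped end conditions give two more equations: 2h_0·m_0 + h_0·m_1 = 6(Δ_0 - S'(1)) = 18 and h_1·m_1 + 2h_1·m_2 = 6(S'(3) - Δ_1) = 12.
Solving the tridiagonal system: m_0 = 27/2, m_1 = -9, m_2 = 21/2.
On [2, 3], S(x) = 0 + 9/4·(x - 2) - 9/2·(x - 2)² + 13/4·(x - 2)³.
With (x - 2) = 1/3: S(7/3) = 10/27.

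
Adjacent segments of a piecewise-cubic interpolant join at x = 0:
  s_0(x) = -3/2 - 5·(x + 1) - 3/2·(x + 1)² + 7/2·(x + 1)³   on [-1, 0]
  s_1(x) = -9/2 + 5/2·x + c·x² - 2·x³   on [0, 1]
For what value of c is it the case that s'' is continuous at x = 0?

9

s_0''(x) = -3 + 21·(x + 1), so s_0''(0) = 18. On the right, s_1''(0) = 2c, so c = 9.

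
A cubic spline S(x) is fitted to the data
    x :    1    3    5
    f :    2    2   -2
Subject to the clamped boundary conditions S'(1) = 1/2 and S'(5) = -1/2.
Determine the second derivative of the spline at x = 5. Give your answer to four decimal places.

3.5000

With σ_i denoting the second derivative at x_i, h_i = 2, 2, and Δ_i = (y_(i+1) − y_i)/h_i = 0, -2:
  2·σ_0 + 8·σ_1 + 2·σ_2 = 6(Δ_1 - Δ_0) = -12
Clamped end conditions give two more equations: 2h_0·σ_0 + h_0·σ_1 = 6(Δ_0 - S'(1)) = -3 and h_1·σ_1 + 2h_1·σ_2 = 6(S'(5) - Δ_1) = 9.
Solving: σ_0 = 1/2, σ_1 = -5/2, σ_2 = 7/2.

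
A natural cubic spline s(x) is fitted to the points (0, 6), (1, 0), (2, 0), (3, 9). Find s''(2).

With M_i denoting the second derivative at x_i, h_i = 1, 1, 1, and Δ_i = (y_(i+1) − y_i)/h_i = -6, 0, 9:
  1·M_0 + 4·M_1 + 1·M_2 = 6(Δ_1 - Δ_0) = 36
  1·M_1 + 4·M_2 + 1·M_3 = 6(Δ_2 - Δ_1) = 54
Natural end conditions: M_0 = M_3 = 0.
Hence M_0 = 0, M_1 = 6, M_2 = 12, M_3 = 0.

12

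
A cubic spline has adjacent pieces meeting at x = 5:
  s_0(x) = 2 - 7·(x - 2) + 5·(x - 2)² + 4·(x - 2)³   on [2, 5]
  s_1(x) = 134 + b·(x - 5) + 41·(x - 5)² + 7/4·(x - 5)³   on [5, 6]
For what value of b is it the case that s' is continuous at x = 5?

131

s_0'(x) = -7 + 10·(x - 2) + 12·(x - 2)², so s_0'(5) = 131. On the right, s_1'(5) = b, so b = 131.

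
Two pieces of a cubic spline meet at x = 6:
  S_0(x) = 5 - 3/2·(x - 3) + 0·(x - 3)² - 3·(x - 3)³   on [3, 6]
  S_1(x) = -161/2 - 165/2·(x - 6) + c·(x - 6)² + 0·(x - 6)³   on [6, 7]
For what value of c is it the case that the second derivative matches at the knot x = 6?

S_0''(x) = 0 - 18·(x - 3), so S_0''(6) = -54. On the right, S_1''(6) = 2c, so c = -27.

-27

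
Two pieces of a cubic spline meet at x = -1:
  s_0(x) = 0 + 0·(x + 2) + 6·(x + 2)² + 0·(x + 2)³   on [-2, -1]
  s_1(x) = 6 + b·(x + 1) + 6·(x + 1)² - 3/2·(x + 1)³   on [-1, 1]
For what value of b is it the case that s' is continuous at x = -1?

s_0'(x) = 0 + 12·(x + 2) + 0·(x + 2)², so s_0'(-1) = 12. On the right, s_1'(-1) = b, so b = 12.

12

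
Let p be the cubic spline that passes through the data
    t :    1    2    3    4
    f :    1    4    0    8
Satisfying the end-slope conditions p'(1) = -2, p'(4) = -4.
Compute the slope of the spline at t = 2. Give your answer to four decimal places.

-1.3333

Put m_i = p'' at the i-th knot. Here h = (1, 1, 1) and Δ = (3, -4, 8), so the interior equations h_(i-1)·m_(i-1) + 2(h_(i-1)+h_i)·m_i + h_i·m_(i+1) = 6(Δ_i − Δ_(i-1)) read
  1·m_0 + 4·m_1 + 1·m_2 = 6(Δ_1 - Δ_0) = -42
  1·m_1 + 4·m_2 + 1·m_3 = 6(Δ_2 - Δ_1) = 72
Clamped end conditions give two more equations: 2h_0·m_0 + h_0·m_1 = 6(Δ_0 - p'(1)) = 30 and h_2·m_2 + 2h_2·m_3 = 6(p'(4) - Δ_2) = -72.
Solving the tridiagonal system: m_0 = 86/3, m_1 = -82/3, m_2 = 116/3, m_3 = -166/3.
On [2, 3], p'(t) = b_1 + 2c_1·(t - 2) + 3d_1·(t - 2)² with b_1 = Δ_1 - h_1(2m_1 + m_2)/6 = -4/3, c_1 = m_1/2 = -41/3, d_1 = (m_2 - m_1)/(6h_1) = 11. So p'(2) = -4/3.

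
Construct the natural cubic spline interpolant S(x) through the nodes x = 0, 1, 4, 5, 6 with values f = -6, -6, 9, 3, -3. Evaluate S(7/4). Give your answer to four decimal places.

-2.1485

With σ_i denoting the second derivative at x_i, h_i = 1, 3, 1, 1, and Δ_i = (y_(i+1) − y_i)/h_i = 0, 5, -6, -6:
  1·σ_0 + 8·σ_1 + 3·σ_2 = 6(Δ_1 - Δ_0) = 30
  3·σ_1 + 8·σ_2 + 1·σ_3 = 6(Δ_2 - Δ_1) = -66
  1·σ_2 + 4·σ_3 + 1·σ_4 = 6(Δ_3 - Δ_2) = 0
Natural end conditions: σ_0 = σ_4 = 0.
Forward elimination and back-substitution give σ_0 = 0, σ_1 = 861/106, σ_2 = -618/53, σ_3 = 309/106, σ_4 = 0.
On [1, 4], S(x) = -6 + 287/106·(x - 1) + 861/212·(x - 1)² - 233/212·(x - 1)³.
With (x - 1) = 3/4: S(7/4) = -29151/13568.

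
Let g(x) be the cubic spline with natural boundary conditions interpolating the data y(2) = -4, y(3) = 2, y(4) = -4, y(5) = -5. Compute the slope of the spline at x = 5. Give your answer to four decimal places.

Write m_i for g''(x_i). With h_i = 1, 1, 1 and divided differences Δ_i = 6, -6, -1, the continuity of g' gives the tridiagonal system
  1·m_0 + 4·m_1 + 1·m_2 = 6(Δ_1 - Δ_0) = -72
  1·m_1 + 4·m_2 + 1·m_3 = 6(Δ_2 - Δ_1) = 30
Natural end conditions: m_0 = m_3 = 0.
Forward elimination and back-substitution give m_0 = 0, m_1 = -106/5, m_2 = 64/5, m_3 = 0.
On [4, 5], g'(x) = b_2 + 2c_2·(x - 4) + 3d_2·(x - 4)² with b_2 = Δ_2 - h_2(2m_2 + m_3)/6 = -79/15, c_2 = m_2/2 = 32/5, d_2 = (m_3 - m_2)/(6h_2) = -32/15. So g'(5) = 17/15.

1.1333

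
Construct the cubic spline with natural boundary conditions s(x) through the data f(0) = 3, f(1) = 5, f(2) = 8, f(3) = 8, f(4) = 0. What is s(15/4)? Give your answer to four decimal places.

2.4478

With M_i denoting the second derivative at x_i, h_i = 1, 1, 1, 1, and Δ_i = (y_(i+1) − y_i)/h_i = 2, 3, 0, -8:
  1·M_0 + 4·M_1 + 1·M_2 = 6(Δ_1 - Δ_0) = 6
  1·M_1 + 4·M_2 + 1·M_3 = 6(Δ_2 - Δ_1) = -18
  1·M_2 + 4·M_3 + 1·M_4 = 6(Δ_3 - Δ_2) = -48
Natural end conditions: M_0 = M_4 = 0.
Forward elimination and back-substitution give M_0 = 0, M_1 = 57/28, M_2 = -15/7, M_3 = -321/28, M_4 = 0.
On [3, 4], s(x) = 8 - 117/28·(x - 3) - 321/56·(x - 3)² + 107/56·(x - 3)³.
With (x - 3) = 3/4: s(15/4) = 8773/3584.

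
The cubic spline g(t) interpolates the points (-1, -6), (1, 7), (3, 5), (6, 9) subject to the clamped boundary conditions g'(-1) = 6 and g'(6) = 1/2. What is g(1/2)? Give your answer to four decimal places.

4.7179

With M_i denoting the second derivative at x_i, h_i = 2, 2, 3, and Δ_i = (y_(i+1) − y_i)/h_i = 13/2, -1, 4/3:
  2·M_0 + 8·M_1 + 2·M_2 = 6(Δ_1 - Δ_0) = -45
  2·M_1 + 10·M_2 + 3·M_3 = 6(Δ_2 - Δ_1) = 14
Clamped end conditions give two more equations: 2h_0·M_0 + h_0·M_1 = 6(Δ_0 - g'(-1)) = 3 and h_2·M_2 + 2h_2·M_3 = 6(g'(6) - Δ_2) = -5.
Solving: M_0 = 341/74, M_1 = -571/74, M_2 = 139/37, M_3 = -301/111.
On [-1, 1], g(t) = -6 + 6·(t + 1) + 341/148·(t + 1)² - 38/37·(t + 1)³.
With (t + 1) = 3/2: g(1/2) = 2793/592.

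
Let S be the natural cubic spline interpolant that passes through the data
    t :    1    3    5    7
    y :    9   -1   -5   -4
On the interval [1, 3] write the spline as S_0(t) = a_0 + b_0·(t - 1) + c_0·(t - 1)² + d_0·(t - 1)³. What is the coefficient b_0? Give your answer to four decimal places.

-5.6333

Write M_i for S''(x_i). With h_i = 2, 2, 2 and divided differences Δ_i = -5, -2, 1/2, the continuity of S' gives the tridiagonal system
  2·M_0 + 8·M_1 + 2·M_2 = 6(Δ_1 - Δ_0) = 18
  2·M_1 + 8·M_2 + 2·M_3 = 6(Δ_2 - Δ_1) = 15
Natural end conditions: M_0 = M_3 = 0.
Forward elimination and back-substitution give M_0 = 0, M_1 = 19/10, M_2 = 7/5, M_3 = 0.
On [1, 3], with S_0(t) = a_0 + b_0·(t - 1) + c_0·(t - 1)² + d_0·(t - 1)³: c_0 = M_0/2 = 0, d_0 = (M_1 - M_0)/(6h_0) = 19/120, b_0 = Δ_0 - h_0(2M_0 + M_1)/6 = -169/30.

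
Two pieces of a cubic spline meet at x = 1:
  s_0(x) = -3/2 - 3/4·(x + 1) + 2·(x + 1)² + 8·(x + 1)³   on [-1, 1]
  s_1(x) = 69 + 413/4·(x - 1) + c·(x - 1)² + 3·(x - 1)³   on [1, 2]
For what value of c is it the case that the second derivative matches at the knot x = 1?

50

s_0''(x) = 4 + 48·(x + 1), so s_0''(1) = 100. On the right, s_1''(1) = 2c, so c = 50.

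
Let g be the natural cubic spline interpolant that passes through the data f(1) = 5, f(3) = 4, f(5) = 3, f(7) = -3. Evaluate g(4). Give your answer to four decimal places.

Write M_i for g''(x_i). With h_i = 2, 2, 2 and divided differences Δ_i = -1/2, -1/2, -3, the continuity of g' gives the tridiagonal system
  2·M_0 + 8·M_1 + 2·M_2 = 6(Δ_1 - Δ_0) = 0
  2·M_1 + 8·M_2 + 2·M_3 = 6(Δ_2 - Δ_1) = -15
Natural end conditions: M_0 = M_3 = 0.
Forward elimination and back-substitution give M_0 = 0, M_1 = 1/2, M_2 = -2, M_3 = 0.
On [3, 5], g(x) = 4 - 1/6·(x - 3) + 1/4·(x - 3)² - 5/24·(x - 3)³.
With (x - 3) = 1: g(4) = 31/8.

3.8750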